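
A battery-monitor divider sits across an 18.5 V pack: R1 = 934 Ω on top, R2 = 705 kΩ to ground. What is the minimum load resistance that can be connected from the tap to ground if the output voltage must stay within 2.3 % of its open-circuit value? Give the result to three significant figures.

Output resistance R_th = R1‖R2 = (934 × 705000)/705900 = 932.8 Ω.
The fractional drop is R_th/(R_th + R_L); requiring this ≤ 0.0230 gives R_L ≥ R_th(1/0.0230 − 1) = 932.8 × 42.48 = 39.6 kΩ.

R_L(min) ≈ 39.6 kΩ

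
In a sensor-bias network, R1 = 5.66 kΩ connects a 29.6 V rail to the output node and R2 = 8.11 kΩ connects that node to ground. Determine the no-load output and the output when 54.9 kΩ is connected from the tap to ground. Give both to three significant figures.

Open-circuit: V = 29.6 × 8.11/(5.66 + 8.11) = 17.4 V.
With the load, R2 becomes R2‖R_L = 7.066 kΩ, so V = 29.6 × 7.066/12.73 = 16.4 V.

Unloaded: 17.4 V; loaded: 16.4 V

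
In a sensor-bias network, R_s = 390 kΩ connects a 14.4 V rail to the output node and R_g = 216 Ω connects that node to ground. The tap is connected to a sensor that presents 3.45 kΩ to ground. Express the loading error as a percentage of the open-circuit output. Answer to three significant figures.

5.89 %

The divider's output (Thévenin) resistance is R_s‖R_g = 215.9 Ω.
Fractional drop under load = R_th/(R_th + R_L) = 215.9 / (215.9 + 3450) = 0.05889.
So the output falls by 5.89 %.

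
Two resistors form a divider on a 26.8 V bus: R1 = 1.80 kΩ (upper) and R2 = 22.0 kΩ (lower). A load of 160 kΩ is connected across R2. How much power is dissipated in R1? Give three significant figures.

Total resistance from the source is R1 + (R2‖R_L) = 21.14 kΩ, so I = 26.8/21.14 kΩ = 1.268 mA.
P = I²·R1 = (1.268 mA)² × 1.80 kΩ = 2.89 mW.

P ≈ 2.89 mW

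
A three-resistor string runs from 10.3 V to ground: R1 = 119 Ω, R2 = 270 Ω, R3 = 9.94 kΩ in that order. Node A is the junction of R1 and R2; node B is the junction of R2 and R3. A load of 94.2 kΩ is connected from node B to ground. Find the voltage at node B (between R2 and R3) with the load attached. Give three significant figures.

At node B, R3 is in parallel with the load: R3‖R_L = 8991 Ω.
Below node A the resistance is R2 + (R3‖R_L) = 9261 Ω, so V_A = 10.3 × 9261/9380 = 10.17 V.
Then V_B = V_A × (R3‖R_L)/(R2 + R3‖R_L) = 10.17 × 8991/9261 = 9.87 V.

V ≈ 9.87 V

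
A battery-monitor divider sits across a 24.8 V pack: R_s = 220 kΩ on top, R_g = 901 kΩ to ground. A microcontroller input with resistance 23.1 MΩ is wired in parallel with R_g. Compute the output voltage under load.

The load sits in parallel with R_g: R_g‖R_L = (901 × 23100) / (901 + 23100) = 867.2 kΩ.
V_out = 24.8 × 867.2 / (220 + 867.2) = 24.8 × 867.2/1087 = 19.8 V.

V_out ≈ 19.8 V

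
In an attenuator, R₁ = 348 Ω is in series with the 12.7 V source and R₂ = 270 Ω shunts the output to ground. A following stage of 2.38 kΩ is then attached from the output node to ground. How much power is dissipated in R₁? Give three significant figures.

Total resistance from the source is R₁ + (R₂‖R_L) = 590.5 Ω, so I = 12.7/590.5 Ω = 21.51 mA.
P = I²·R₁ = (21.51 mA)² × 348 Ω = 161 mW.

P ≈ 161 mW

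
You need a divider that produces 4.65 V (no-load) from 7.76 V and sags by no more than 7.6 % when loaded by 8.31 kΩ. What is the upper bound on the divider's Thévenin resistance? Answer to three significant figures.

R_th ≤ 684 Ω

Loading drop = R_th/(R_th + R_L) ≤ 0.0760, so R_th ≤ R_L · ε/(1−ε) = 8.31 kΩ × 0.0760/0.9240 = 684 Ω.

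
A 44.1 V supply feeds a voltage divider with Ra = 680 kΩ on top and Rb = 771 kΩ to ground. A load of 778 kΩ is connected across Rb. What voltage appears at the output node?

V_out ≈ 16.0 V

The load sits in parallel with Rb: Rb‖R_L = (771 × 778) / (771 + 778) = 387.2 kΩ.
V_out = 44.1 × 387.2 / (680 + 387.2) = 44.1 × 387.2/1067 = 16.0 V.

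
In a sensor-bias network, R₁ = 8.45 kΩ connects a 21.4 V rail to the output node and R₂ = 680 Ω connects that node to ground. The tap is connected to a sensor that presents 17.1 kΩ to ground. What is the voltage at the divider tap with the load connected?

V_out ≈ 1.54 V

The load sits in parallel with R₂: R₂‖R_L = (680 × 17100) / (680 + 17100) = 654.0 Ω.
V_out = 21.4 × 654.0 / (8450 + 654.0) = 21.4 × 654.0/9104 = 1.54 V.
(Unloaded it would have been 1.59 V.)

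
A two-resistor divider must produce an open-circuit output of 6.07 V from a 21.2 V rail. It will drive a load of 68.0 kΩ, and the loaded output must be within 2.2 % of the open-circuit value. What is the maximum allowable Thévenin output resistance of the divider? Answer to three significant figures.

R_th ≤ 1.53 kΩ

Loading drop = R_th/(R_th + R_L) ≤ 0.0220, so R_th ≤ R_L · ε/(1−ε) = 68.0 kΩ × 0.0220/0.9780 = 1.53 kΩ.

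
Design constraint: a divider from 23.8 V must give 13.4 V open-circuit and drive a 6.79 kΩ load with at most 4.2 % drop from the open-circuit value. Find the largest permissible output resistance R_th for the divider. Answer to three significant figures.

R_th ≤ 298 Ω

Loading drop = R_th/(R_th + R_L) ≤ 0.0420, so R_th ≤ R_L · ε/(1−ε) = 6.79 kΩ × 0.0420/0.9580 = 298 Ω.
(Any R1, R2 with R2/(R1+R2) = 0.563 and R1‖R2 ≤ 298 Ω will meet the spec.)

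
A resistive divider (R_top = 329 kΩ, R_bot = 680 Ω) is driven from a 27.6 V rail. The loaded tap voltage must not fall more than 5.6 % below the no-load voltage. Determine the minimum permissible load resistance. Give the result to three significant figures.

Output resistance R_th = R_top‖R_bot = (329000 × 680)/329700 = 678.6 Ω.
The fractional drop is R_th/(R_th + R_L); requiring this ≤ 0.0560 gives R_L ≥ R_th(1/0.0560 − 1) = 678.6 × 16.86 = 11.4 kΩ.

R_L(min) ≈ 11.4 kΩ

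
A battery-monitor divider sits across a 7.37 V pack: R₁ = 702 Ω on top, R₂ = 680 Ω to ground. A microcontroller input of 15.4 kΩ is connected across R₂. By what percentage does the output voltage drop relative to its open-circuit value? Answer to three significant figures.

The divider's output (Thévenin) resistance is R₁‖R₂ = 345.4 Ω.
Fractional drop under load = R_th/(R_th + R_L) = 345.4 / (345.4 + 15400) = 0.02194.
So the output falls by 2.19 %.

2.19 %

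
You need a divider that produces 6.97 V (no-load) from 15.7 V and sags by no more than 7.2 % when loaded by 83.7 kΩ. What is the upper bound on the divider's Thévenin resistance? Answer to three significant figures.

R_th ≤ 6.49 kΩ

Loading drop = R_th/(R_th + R_L) ≤ 0.0720, so R_th ≤ R_L · ε/(1−ε) = 83.7 kΩ × 0.0720/0.9280 = 6.49 kΩ.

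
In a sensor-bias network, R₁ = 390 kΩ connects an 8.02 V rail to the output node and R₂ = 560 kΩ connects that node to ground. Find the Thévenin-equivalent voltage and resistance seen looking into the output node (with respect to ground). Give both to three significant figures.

V_th is the open-circuit tap voltage: 8.02 × 560/(390 + 560) = 4.73 V.
With the supply zeroed, R₁ and R₂ appear in parallel from the tap: R_th = R₁‖R₂ = (390 × 560)/950.0 = 230 kΩ.

V_th = 4.73 V, R_th = 230 kΩ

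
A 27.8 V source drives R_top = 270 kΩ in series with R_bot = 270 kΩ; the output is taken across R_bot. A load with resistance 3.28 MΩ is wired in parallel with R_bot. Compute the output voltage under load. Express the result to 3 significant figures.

V_out ≈ 13.4 V

The load sits in parallel with R_bot: R_bot‖R_L = (270 × 3280) / (270 + 3280) = 249.5 kΩ.
V_out = 27.8 × 249.5 / (270 + 249.5) = 27.8 × 249.5/519.5 = 13.4 V.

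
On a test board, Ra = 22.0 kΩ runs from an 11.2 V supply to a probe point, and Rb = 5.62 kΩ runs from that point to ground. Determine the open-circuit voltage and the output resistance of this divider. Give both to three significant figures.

V_th is the open-circuit tap voltage: 11.2 × 5.62/(22.0 + 5.62) = 2.28 V.
With the supply zeroed, Ra and Rb appear in parallel from the tap: R_th = Ra‖Rb = (22.0 × 5.62)/27.62 = 4.48 kΩ.

V_th = 2.28 V, R_th = 4.48 kΩ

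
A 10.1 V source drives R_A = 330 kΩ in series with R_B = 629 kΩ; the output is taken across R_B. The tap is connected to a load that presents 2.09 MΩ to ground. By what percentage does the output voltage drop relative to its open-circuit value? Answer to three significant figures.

9.38 %

The divider's output (Thévenin) resistance is R_A‖R_B = 216.4 kΩ.
Fractional drop under load = R_th/(R_th + R_L) = 216.4 / (216.4 + 2090) = 0.09384.
So the output falls by 9.38 %.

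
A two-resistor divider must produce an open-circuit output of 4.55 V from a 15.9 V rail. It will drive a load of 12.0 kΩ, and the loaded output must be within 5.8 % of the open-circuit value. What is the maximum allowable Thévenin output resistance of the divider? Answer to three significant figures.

R_th ≤ 739 Ω

Loading drop = R_th/(R_th + R_L) ≤ 0.0580, so R_th ≤ R_L · ε/(1−ε) = 12.0 kΩ × 0.0580/0.9420 = 739 Ω.
(Any R1, R2 with R2/(R1+R2) = 0.286 and R1‖R2 ≤ 739 Ω will meet the spec.)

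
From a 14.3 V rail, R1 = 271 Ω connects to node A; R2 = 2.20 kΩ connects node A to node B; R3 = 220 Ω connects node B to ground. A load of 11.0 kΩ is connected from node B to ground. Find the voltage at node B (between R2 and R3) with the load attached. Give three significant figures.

At node B, R3 is in parallel with the load: R3‖R_L = 215.7 Ω.
Below node A the resistance is R2 + (R3‖R_L) = 2416 Ω, so V_A = 14.3 × 2416/2687 = 12.86 V.
Then V_B = V_A × (R3‖R_L)/(R2 + R3‖R_L) = 12.86 × 215.7/2416 = 1.15 V.

V ≈ 1.15 V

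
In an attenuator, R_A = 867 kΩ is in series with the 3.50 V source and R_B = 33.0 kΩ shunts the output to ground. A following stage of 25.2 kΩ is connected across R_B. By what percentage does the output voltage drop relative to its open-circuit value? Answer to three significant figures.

The divider's output (Thévenin) resistance is R_A‖R_B = 31.79 kΩ.
Fractional drop under load = R_th/(R_th + R_L) = 31.79 / (31.79 + 25.2) = 0.5578.
So the output falls by 55.8 %.

55.8 %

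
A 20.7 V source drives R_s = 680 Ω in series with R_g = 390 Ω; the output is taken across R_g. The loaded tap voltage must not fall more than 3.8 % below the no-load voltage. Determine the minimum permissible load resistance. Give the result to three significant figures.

Output resistance R_th = R_s‖R_g = (680 × 390)/1070 = 247.9 Ω.
The fractional drop is R_th/(R_th + R_L); requiring this ≤ 0.0380 gives R_L ≥ R_th(1/0.0380 − 1) = 247.9 × 25.32 = 6.27 kΩ.

R_L(min) ≈ 6.27 kΩ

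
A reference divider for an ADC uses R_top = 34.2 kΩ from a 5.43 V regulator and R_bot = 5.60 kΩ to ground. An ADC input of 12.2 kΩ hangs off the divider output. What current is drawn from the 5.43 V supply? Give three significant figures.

I ≈ 0.143 mA

R_bot‖R_L = 3.838 kΩ, so the source sees R_top + R_bot‖R_L = 38.04 kΩ.
I = 5.43 V / 38.04 kΩ = 0.143 mA.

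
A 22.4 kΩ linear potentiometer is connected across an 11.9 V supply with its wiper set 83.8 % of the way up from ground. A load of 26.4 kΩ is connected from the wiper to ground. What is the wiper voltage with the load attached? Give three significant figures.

V ≈ 8.94 V

The wiper splits the pot into (1−α)R = 3.629 kΩ above and αR = 18.77 kΩ below.
Lower section ‖ load = 10.97 kΩ.
V_wiper = 11.9 × 10.97/(3.629 + 10.97) = 8.94 V.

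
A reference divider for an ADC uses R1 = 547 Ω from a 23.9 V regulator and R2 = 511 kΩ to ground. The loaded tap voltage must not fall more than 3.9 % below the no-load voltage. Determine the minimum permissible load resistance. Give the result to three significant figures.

Output resistance R_th = R1‖R2 = (547 × 511000)/511500 = 546.4 Ω.
The fractional drop is R_th/(R_th + R_L); requiring this ≤ 0.0390 gives R_L ≥ R_th(1/0.0390 − 1) = 546.4 × 24.64 = 13.5 kΩ.

R_L(min) ≈ 13.5 kΩ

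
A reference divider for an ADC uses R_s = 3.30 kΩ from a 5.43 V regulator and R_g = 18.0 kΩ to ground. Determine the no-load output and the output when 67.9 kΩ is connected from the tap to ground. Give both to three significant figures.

Unloaded: 4.59 V; loaded: 4.41 V

Open-circuit: V = 5.43 × 18.0/(3.30 + 18.0) = 4.59 V.
With the load, R_g becomes R_g‖R_L = 14.23 kΩ, so V = 5.43 × 14.23/17.53 = 4.41 V.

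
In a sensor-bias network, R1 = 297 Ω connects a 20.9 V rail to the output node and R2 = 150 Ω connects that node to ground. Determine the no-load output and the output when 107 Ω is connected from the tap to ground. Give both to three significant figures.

Unloaded: 7.01 V; loaded: 3.63 V

Open-circuit: V = 20.9 × 150/(297 + 150) = 7.01 V.
With the load, R2 becomes R2‖R_L = 62.45 Ω, so V = 20.9 × 62.45/359.5 = 3.63 V.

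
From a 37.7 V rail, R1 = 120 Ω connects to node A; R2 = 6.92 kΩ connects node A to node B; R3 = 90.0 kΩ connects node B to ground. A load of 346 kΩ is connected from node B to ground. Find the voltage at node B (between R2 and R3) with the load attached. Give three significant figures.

At node B, R3 is in parallel with the load: R3‖R_L = 71420 Ω.
Below node A the resistance is R2 + (R3‖R_L) = 78340 Ω, so V_A = 37.7 × 78340/78460 = 37.64 V.
Then V_B = V_A × (R3‖R_L)/(R2 + R3‖R_L) = 37.64 × 71420/78340 = 34.3 V.

V ≈ 34.3 V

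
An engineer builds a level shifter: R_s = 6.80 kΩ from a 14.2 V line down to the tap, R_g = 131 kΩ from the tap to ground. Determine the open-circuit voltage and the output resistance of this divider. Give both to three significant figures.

V_th = 13.5 V, R_th = 6.46 kΩ

V_th is the open-circuit tap voltage: 14.2 × 131/(6.80 + 131) = 13.5 V.
With the supply zeroed, R_s and R_g appear in parallel from the tap: R_th = R_s‖R_g = (6.80 × 131)/137.8 = 6.46 kΩ.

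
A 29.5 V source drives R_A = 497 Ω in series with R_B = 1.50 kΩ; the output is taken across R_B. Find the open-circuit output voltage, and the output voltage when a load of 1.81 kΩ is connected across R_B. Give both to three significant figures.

Open-circuit: V = 29.5 × 1500/(497 + 1500) = 22.2 V.
With the load, R_B becomes R_B‖R_L = 820.2 Ω, so V = 29.5 × 820.2/1317 = 18.4 V.

Unloaded: 22.2 V; loaded: 18.4 V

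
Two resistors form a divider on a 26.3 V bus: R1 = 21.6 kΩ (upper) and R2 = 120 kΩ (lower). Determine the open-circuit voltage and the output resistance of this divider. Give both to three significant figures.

V_th = 22.3 V, R_th = 18.3 kΩ

V_th is the open-circuit tap voltage: 26.3 × 120/(21.6 + 120) = 22.3 V.
With the supply zeroed, R1 and R2 appear in parallel from the tap: R_th = R1‖R2 = (21.6 × 120)/141.6 = 18.3 kΩ.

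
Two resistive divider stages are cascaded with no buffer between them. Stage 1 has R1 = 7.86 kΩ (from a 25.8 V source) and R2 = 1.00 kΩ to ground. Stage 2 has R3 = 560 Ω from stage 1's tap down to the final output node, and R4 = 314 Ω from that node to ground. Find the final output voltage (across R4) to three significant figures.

V_out ≈ 0.519 V

Stage 2 presents R3+R4 = 874.0 Ω as a load on stage 1's tap.
Stage 1's lower leg becomes R2‖(R3+R4) = 466.4 Ω, so V_mid = 25.8 × 466.4/8326 = 1.445 V.
Stage 2 is itself unloaded: V_out = V_mid × R4/(R3+R4) = 1.445 × 314/874.0 = 0.519 V.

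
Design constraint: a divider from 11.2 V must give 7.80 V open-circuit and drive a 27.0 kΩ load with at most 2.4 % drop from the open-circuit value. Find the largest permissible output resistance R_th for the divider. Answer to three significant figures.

R_th ≤ 664 Ω

Loading drop = R_th/(R_th + R_L) ≤ 0.0240, so R_th ≤ R_L · ε/(1−ε) = 27.0 kΩ × 0.0240/0.9760 = 664 Ω.
(Any R1, R2 with R2/(R1+R2) = 0.696 and R1‖R2 ≤ 664 Ω will meet the spec.)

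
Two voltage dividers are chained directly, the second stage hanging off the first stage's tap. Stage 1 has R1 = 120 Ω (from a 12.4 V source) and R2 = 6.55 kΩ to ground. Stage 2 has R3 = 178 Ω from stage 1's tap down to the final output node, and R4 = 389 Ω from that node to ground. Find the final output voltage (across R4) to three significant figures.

Stage 2 presents R3+R4 = 567.0 Ω as a load on stage 1's tap.
Stage 1's lower leg becomes R2‖(R3+R4) = 521.8 Ω, so V_mid = 12.4 × 521.8/641.8 = 10.08 V.
Stage 2 is itself unloaded: V_out = V_mid × R4/(R3+R4) = 10.08 × 389/567.0 = 6.92 V.

V_out ≈ 6.92 V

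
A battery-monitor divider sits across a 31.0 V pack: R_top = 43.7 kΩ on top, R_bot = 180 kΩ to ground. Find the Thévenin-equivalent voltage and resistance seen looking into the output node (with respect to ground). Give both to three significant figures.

V_th = 24.9 V, R_th = 35.2 kΩ

V_th is the open-circuit tap voltage: 31.0 × 180/(43.7 + 180) = 24.9 V.
With the supply zeroed, R_top and R_bot appear in parallel from the tap: R_th = R_top‖R_bot = (43.7 × 180)/223.7 = 35.2 kΩ.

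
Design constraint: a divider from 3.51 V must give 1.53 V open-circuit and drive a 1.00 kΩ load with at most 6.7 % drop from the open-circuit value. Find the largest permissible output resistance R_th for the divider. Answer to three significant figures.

R_th ≤ 71.8 Ω

Loading drop = R_th/(R_th + R_L) ≤ 0.0670, so R_th ≤ R_L · ε/(1−ε) = 1.00 kΩ × 0.0670/0.9330 = 71.8 Ω.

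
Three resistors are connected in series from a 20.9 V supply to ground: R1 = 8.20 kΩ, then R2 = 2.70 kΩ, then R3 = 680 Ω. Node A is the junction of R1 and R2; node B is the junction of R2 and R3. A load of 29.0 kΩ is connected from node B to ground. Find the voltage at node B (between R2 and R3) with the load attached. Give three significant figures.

V ≈ 1.20 V

At node B, R3 is in parallel with the load: R3‖R_L = 664.4 Ω.
Below node A the resistance is R2 + (R3‖R_L) = 3364 Ω, so V_A = 20.9 × 3364/11560 = 6.080 V.
Then V_B = V_A × (R3‖R_L)/(R2 + R3‖R_L) = 6.080 × 664.4/3364 = 1.20 V.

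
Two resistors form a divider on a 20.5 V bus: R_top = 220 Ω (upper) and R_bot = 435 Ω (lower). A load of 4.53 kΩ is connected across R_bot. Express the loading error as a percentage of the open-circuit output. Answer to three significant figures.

3.12 %

The divider's output (Thévenin) resistance is R_top‖R_bot = 146.1 Ω.
Fractional drop under load = R_th/(R_th + R_L) = 146.1 / (146.1 + 4530) = 0.03125.
So the output falls by 3.12 %.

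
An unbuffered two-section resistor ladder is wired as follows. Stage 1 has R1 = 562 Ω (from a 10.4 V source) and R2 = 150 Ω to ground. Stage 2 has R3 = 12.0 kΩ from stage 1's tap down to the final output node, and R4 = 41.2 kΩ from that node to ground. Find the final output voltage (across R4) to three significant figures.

Stage 2 presents R3+R4 = 53200 Ω as a load on stage 1's tap.
Stage 1's lower leg becomes R2‖(R3+R4) = 149.6 Ω, so V_mid = 10.4 × 149.6/711.6 = 2.186 V.
Stage 2 is itself unloaded: V_out = V_mid × R4/(R3+R4) = 2.186 × 41200/53200 = 1.69 V.

V_out ≈ 1.69 V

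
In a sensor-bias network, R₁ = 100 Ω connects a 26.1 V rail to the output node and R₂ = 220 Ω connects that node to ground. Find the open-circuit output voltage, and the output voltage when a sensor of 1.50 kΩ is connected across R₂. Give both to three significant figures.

Open-circuit: V = 26.1 × 220/(100 + 220) = 17.9 V.
With the load, R₂ becomes R₂‖R_L = 191.9 Ω, so V = 26.1 × 191.9/291.9 = 17.2 V.

Unloaded: 17.9 V; loaded: 17.2 V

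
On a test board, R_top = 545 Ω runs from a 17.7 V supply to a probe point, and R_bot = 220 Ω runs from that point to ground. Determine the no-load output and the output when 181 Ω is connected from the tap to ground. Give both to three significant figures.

Open-circuit: V = 17.7 × 220/(545 + 220) = 5.09 V.
With the load, R_bot becomes R_bot‖R_L = 99.30 Ω, so V = 17.7 × 99.30/644.3 = 2.73 V.

Unloaded: 5.09 V; loaded: 2.73 V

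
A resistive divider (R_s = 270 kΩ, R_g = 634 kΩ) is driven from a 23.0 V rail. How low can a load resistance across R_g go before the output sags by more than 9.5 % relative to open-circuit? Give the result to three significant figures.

Output resistance R_th = R_s‖R_g = (270 × 634)/904.0 = 189.4 kΩ.
The fractional drop is R_th/(R_th + R_L); requiring this ≤ 0.0950 gives R_L ≥ R_th(1/0.0950 − 1) = 189.4 × 9.526 = 1.80 MΩ.

R_L(min) ≈ 1.80 MΩ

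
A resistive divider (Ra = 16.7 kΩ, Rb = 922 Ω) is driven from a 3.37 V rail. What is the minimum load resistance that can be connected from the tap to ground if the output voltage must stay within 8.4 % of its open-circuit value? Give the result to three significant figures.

R_L(min) ≈ 9.53 kΩ

Output resistance R_th = Ra‖Rb = (16700 × 922)/17620 = 873.8 Ω.
The fractional drop is R_th/(R_th + R_L); requiring this ≤ 0.0840 gives R_L ≥ R_th(1/0.0840 − 1) = 873.8 × 10.90 = 9.53 kΩ.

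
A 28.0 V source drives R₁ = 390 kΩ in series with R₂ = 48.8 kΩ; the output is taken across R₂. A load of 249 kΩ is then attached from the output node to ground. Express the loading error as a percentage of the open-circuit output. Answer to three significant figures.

14.8 %

The divider's output (Thévenin) resistance is R₁‖R₂ = 43.37 kΩ.
Fractional drop under load = R_th/(R_th + R_L) = 43.37 / (43.37 + 249) = 0.1483.
So the output falls by 14.8 %.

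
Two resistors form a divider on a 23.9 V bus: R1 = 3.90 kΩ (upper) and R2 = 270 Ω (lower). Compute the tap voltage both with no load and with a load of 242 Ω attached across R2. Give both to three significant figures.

Unloaded: 1.55 V; loaded: 0.757 V

Open-circuit: V = 23.9 × 270/(3900 + 270) = 1.55 V.
With the load, R2 becomes R2‖R_L = 127.6 Ω, so V = 23.9 × 127.6/4028 = 0.757 V.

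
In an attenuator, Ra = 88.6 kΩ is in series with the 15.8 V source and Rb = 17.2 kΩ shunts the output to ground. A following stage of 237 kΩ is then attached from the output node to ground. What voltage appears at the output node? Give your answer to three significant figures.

V_out ≈ 2.42 V

The load sits in parallel with Rb: Rb‖R_L = (17.2 × 237) / (17.2 + 237) = 16.04 kΩ.
V_out = 15.8 × 16.04 / (88.6 + 16.04) = 15.8 × 16.04/104.6 = 2.42 V.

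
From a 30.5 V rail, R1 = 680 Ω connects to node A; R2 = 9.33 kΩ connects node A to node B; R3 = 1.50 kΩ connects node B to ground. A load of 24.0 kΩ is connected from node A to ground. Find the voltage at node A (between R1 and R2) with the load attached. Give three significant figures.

V ≈ 28.0 V

Below node A the series string R2+R3 = 10830 Ω sits in parallel with the 24000 Ω load: 7463 Ω.
V_A = 30.5 × 7463/(680 + 7463) = 28.0 V.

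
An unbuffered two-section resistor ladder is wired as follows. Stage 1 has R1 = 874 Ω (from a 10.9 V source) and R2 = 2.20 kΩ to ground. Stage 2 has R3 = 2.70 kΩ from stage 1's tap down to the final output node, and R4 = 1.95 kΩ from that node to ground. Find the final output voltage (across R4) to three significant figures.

Stage 2 presents R3+R4 = 4650 Ω as a load on stage 1's tap.
Stage 1's lower leg becomes R2‖(R3+R4) = 1493 Ω, so V_mid = 10.9 × 1493/2367 = 6.876 V.
Stage 2 is itself unloaded: V_out = V_mid × R4/(R3+R4) = 6.876 × 1950/4650 = 2.88 V.

V_out ≈ 2.88 V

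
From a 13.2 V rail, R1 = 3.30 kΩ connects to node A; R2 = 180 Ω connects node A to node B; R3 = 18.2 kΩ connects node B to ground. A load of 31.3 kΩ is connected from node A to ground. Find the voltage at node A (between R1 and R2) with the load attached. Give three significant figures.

V ≈ 10.3 V

Below node A the series string R2+R3 = 18380 Ω sits in parallel with the 31300 Ω load: 11580 Ω.
V_A = 13.2 × 11580/(3300 + 11580) = 10.3 V.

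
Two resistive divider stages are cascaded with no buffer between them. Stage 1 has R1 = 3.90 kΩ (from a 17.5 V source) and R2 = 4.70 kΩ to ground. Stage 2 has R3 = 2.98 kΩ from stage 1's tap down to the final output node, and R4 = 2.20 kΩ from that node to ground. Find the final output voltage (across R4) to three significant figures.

Stage 2 presents R3+R4 = 5.180 kΩ as a load on stage 1's tap.
Stage 1's lower leg becomes R2‖(R3+R4) = 2.464 kΩ, so V_mid = 17.5 × 2.464/6.364 = 6.776 V.
Stage 2 is itself unloaded: V_out = V_mid × R4/(R3+R4) = 6.776 × 2.20/5.180 = 2.88 V.

V_out ≈ 2.88 V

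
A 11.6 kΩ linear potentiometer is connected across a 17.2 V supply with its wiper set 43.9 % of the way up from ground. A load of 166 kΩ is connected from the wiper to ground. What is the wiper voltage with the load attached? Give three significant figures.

V ≈ 7.42 V

The wiper splits the pot into (1−α)R = 6.508 kΩ above and αR = 5.092 kΩ below.
Lower section ‖ load = 4.941 kΩ.
V_wiper = 17.2 × 4.941/(6.508 + 4.941) = 7.42 V.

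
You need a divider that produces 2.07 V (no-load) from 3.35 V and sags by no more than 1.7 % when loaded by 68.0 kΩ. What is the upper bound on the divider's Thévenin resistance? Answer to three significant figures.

Loading drop = R_th/(R_th + R_L) ≤ 0.0170, so R_th ≤ R_L · ε/(1−ε) = 68.0 kΩ × 0.0170/0.9830 = 1.18 kΩ.
(Any R1, R2 with R2/(R1+R2) = 0.618 and R1‖R2 ≤ 1.18 kΩ will meet the spec.)

R_th ≤ 1.18 kΩ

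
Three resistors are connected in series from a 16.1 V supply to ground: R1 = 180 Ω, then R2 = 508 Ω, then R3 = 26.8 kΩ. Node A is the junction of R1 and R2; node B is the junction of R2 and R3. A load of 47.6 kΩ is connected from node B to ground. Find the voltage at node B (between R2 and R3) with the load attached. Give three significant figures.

At node B, R3 is in parallel with the load: R3‖R_L = 17150 Ω.
Below node A the resistance is R2 + (R3‖R_L) = 17650 Ω, so V_A = 16.1 × 17650/17830 = 15.94 V.
Then V_B = V_A × (R3‖R_L)/(R2 + R3‖R_L) = 15.94 × 17150/17650 = 15.5 V.

V ≈ 15.5 V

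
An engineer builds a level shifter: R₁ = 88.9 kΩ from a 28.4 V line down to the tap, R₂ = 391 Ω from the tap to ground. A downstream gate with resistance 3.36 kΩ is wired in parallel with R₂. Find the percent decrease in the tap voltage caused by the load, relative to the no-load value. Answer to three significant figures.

10.4 %

Unloaded V = 28.4 × 391/89290 = 0.12436 V.
Loaded: R₂‖R_L = 350.2 Ω, giving V = 28.4 × 350.2/89250 = 0.11145 V.
Drop = (0.12436 − 0.11145) / 0.12436 = 10.4 %.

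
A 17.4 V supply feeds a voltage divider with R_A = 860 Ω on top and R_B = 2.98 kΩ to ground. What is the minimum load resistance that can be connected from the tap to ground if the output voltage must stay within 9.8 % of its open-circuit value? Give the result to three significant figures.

R_L(min) ≈ 6.14 kΩ

Output resistance R_th = R_A‖R_B = (860 × 2980)/3840 = 667.4 Ω.
The fractional drop is R_th/(R_th + R_L); requiring this ≤ 0.0980 gives R_L ≥ R_th(1/0.0980 − 1) = 667.4 × 9.204 = 6.14 kΩ.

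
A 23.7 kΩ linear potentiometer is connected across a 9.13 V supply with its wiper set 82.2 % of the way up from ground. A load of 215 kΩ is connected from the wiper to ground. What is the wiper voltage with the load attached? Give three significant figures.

The wiper splits the pot into (1−α)R = 4.219 kΩ above and αR = 19.48 kΩ below.
Lower section ‖ load = 17.86 kΩ.
V_wiper = 9.13 × 17.86/(4.219 + 17.86) = 7.39 V.

V ≈ 7.39 V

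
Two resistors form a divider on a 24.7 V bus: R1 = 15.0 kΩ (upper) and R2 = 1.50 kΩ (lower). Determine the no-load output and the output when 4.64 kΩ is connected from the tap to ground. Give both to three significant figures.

Open-circuit: V = 24.7 × 1.50/(15.0 + 1.50) = 2.25 V.
With the load, R2 becomes R2‖R_L = 1.134 kΩ, so V = 24.7 × 1.134/16.13 = 1.74 V.

Unloaded: 2.25 V; loaded: 1.74 V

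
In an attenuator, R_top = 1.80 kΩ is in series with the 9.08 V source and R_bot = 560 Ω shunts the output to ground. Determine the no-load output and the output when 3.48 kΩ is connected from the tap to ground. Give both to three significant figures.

Unloaded: 2.15 V; loaded: 1.92 V

Open-circuit: V = 9.08 × 560/(1800 + 560) = 2.15 V.
With the load, R_bot becomes R_bot‖R_L = 482.4 Ω, so V = 9.08 × 482.4/2282 = 1.92 V.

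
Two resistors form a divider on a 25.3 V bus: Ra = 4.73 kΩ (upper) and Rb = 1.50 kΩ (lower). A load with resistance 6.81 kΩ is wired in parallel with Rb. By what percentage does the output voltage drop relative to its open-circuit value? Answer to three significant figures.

Unloaded V = 25.3 × 1.50/6.230 = 6.0915 V.
Loaded: Rb‖R_L = 1.229 kΩ, giving V = 25.3 × 1.229/5.959 = 5.2188 V.
Drop = (6.0915 − 5.2188) / 6.0915 = 14.3 %.

14.3 %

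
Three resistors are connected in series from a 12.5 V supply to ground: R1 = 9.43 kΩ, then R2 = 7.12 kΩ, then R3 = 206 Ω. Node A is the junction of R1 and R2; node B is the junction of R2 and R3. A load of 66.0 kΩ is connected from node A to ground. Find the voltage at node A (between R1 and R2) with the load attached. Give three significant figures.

V ≈ 5.14 V

Below node A the series string R2+R3 = 7326 Ω sits in parallel with the 66000 Ω load: 6594 Ω.
V_A = 12.5 × 6594/(9430 + 6594) = 5.14 V.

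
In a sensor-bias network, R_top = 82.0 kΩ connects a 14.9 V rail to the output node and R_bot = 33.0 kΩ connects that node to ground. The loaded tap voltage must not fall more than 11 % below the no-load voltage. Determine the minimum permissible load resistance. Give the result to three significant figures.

R_L(min) ≈ 190 kΩ

Output resistance R_th = R_top‖R_bot = (82.0 × 33.0)/115.0 = 23.53 kΩ.
The fractional drop is R_th/(R_th + R_L); requiring this ≤ 0.110 gives R_L ≥ R_th(1/0.110 − 1) = 23.53 × 8.091 = 190 kΩ.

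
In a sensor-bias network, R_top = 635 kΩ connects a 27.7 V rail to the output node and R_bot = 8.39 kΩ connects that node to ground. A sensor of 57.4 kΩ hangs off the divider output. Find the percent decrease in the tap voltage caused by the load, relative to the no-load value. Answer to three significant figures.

The divider's output (Thévenin) resistance is R_top‖R_bot = 8.281 kΩ.
Fractional drop under load = R_th/(R_th + R_L) = 8.281 / (8.281 + 57.4) = 0.1261.
So the output falls by 12.6 %.

12.6 %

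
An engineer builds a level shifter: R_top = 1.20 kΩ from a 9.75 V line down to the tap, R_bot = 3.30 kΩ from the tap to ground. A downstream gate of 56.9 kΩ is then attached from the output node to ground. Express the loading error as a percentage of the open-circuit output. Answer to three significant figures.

1.52 %

The divider's output (Thévenin) resistance is R_top‖R_bot = 0.8800 kΩ.
Fractional drop under load = R_th/(R_th + R_L) = 0.8800 / (0.8800 + 56.9) = 0.01523.
So the output falls by 1.52 %.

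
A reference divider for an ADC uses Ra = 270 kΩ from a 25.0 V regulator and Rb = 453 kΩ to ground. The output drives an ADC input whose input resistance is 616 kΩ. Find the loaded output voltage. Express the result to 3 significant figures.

V_out ≈ 12.3 V

The load sits in parallel with Rb: Rb‖R_L = (453 × 616) / (453 + 616) = 261.0 kΩ.
V_out = 25.0 × 261.0 / (270 + 261.0) = 25.0 × 261.0/531.0 = 12.3 V.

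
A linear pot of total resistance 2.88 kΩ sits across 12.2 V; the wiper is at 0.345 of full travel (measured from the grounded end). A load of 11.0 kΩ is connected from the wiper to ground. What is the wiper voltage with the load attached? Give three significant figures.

V ≈ 3.97 V

The wiper splits the pot into (1−α)R = 1886 Ω above and αR = 993.6 Ω below.
Lower section ‖ load = 911.3 Ω.
V_wiper = 12.2 × 911.3/(1886 + 911.3) = 3.97 V.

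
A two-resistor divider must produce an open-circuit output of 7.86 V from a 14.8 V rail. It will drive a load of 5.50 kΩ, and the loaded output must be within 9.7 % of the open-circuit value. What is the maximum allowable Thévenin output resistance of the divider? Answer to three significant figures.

R_th ≤ 591 Ω

Loading drop = R_th/(R_th + R_L) ≤ 0.0970, so R_th ≤ R_L · ε/(1−ε) = 5.50 kΩ × 0.0970/0.9030 = 591 Ω.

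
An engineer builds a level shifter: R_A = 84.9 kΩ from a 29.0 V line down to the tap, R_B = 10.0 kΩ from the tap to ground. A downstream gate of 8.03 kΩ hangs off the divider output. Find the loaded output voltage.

V_out ≈ 1.45 V

The load sits in parallel with R_B: R_B‖R_L = (10.0 × 8.03) / (10.0 + 8.03) = 4.454 kΩ.
V_out = 29.0 × 4.454 / (84.9 + 4.454) = 29.0 × 4.454/89.35 = 1.45 V.
(Unloaded it would have been 3.06 V.)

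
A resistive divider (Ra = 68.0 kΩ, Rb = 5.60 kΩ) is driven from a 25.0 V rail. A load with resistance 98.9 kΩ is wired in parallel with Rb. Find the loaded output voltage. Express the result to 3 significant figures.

V_out ≈ 1.81 V

The load sits in parallel with Rb: Rb‖R_L = (5.60 × 98.9) / (5.60 + 98.9) = 5.300 kΩ.
V_out = 25.0 × 5.300 / (68.0 + 5.300) = 25.0 × 5.300/73.30 = 1.81 V.
(Unloaded it would have been 1.90 V.)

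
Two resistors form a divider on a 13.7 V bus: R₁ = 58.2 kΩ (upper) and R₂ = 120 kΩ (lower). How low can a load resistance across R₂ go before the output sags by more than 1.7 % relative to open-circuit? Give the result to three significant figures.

R_L(min) ≈ 2.27 MΩ

Output resistance R_th = R₁‖R₂ = (58.2 × 120)/178.2 = 39.19 kΩ.
The fractional drop is R_th/(R_th + R_L); requiring this ≤ 0.0170 gives R_L ≥ R_th(1/0.0170 − 1) = 39.19 × 57.82 = 2.27 MΩ.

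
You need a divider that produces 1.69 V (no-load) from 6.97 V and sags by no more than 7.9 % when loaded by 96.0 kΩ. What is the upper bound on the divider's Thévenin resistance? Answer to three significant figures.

R_th ≤ 8.23 kΩ

Loading drop = R_th/(R_th + R_L) ≤ 0.0790, so R_th ≤ R_L · ε/(1−ε) = 96.0 kΩ × 0.0790/0.9210 = 8.23 kΩ.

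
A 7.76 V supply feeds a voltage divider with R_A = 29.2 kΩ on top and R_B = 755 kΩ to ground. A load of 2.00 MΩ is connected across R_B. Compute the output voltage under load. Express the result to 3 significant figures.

The load sits in parallel with R_B: R_B‖R_L = (755 × 2000) / (755 + 2000) = 548.1 kΩ.
V_out = 7.76 × 548.1 / (29.2 + 548.1) = 7.76 × 548.1/577.3 = 7.37 V.
(Unloaded it would have been 7.47 V.)

V_out ≈ 7.37 V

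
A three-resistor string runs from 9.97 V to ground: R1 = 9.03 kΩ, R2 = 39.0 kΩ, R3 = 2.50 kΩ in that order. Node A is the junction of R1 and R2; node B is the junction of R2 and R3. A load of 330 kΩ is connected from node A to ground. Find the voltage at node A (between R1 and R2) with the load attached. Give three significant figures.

V ≈ 8.01 V

Below node A the series string R2+R3 = 41.50 kΩ sits in parallel with the 330 kΩ load: 36.86 kΩ.
V_A = 9.97 × 36.86/(9.03 + 36.86) = 8.01 V.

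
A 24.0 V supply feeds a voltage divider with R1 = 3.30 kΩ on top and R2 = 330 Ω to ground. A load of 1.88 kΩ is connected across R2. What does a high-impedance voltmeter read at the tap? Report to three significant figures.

V_out ≈ 1.88 V

The load sits in parallel with R2: R2‖R_L = (330 × 1880) / (330 + 1880) = 280.7 Ω.
V_out = 24.0 × 280.7 / (3300 + 280.7) = 24.0 × 280.7/3581 = 1.88 V.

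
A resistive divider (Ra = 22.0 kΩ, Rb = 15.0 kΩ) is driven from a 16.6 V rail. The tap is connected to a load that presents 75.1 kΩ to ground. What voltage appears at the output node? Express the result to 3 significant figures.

The load sits in parallel with Rb: Rb‖R_L = (15.0 × 75.1) / (15.0 + 75.1) = 12.50 kΩ.
V_out = 16.6 × 12.50 / (22.0 + 12.50) = 16.6 × 12.50/34.50 = 6.02 V.

V_out ≈ 6.02 V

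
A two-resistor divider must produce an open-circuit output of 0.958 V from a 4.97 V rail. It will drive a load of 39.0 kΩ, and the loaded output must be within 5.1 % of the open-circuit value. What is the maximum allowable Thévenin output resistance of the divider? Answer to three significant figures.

Loading drop = R_th/(R_th + R_L) ≤ 0.0510, so R_th ≤ R_L · ε/(1−ε) = 39.0 kΩ × 0.0510/0.9490 = 2.10 kΩ.
(Any R1, R2 with R2/(R1+R2) = 0.193 and R1‖R2 ≤ 2.10 kΩ will meet the spec.)

R_th ≤ 2.10 kΩ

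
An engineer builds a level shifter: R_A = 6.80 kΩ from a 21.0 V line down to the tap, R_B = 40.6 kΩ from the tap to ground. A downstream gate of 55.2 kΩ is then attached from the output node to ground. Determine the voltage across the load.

The load sits in parallel with R_B: R_B‖R_L = (40.6 × 55.2) / (40.6 + 55.2) = 23.39 kΩ.
V_out = 21.0 × 23.39 / (6.80 + 23.39) = 21.0 × 23.39/30.19 = 16.3 V.
(Unloaded it would have been 18.0 V.)

V_out ≈ 16.3 V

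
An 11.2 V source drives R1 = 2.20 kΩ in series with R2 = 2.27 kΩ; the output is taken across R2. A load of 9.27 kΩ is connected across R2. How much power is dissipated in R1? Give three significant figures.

Total resistance from the source is R1 + (R2‖R_L) = 4.023 kΩ, so I = 11.2/4.023 kΩ = 2.784 mA.
P = I²·R1 = (2.784 mA)² × 2.20 kΩ = 17.0 mW.

P ≈ 17.0 mW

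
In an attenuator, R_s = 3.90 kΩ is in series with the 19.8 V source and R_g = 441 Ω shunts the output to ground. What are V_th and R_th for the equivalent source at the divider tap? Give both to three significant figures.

V_th is the open-circuit tap voltage: 19.8 × 441/(3900 + 441) = 2.01 V.
With the supply zeroed, R_s and R_g appear in parallel from the tap: R_th = R_s‖R_g = (3900 × 441)/4341 = 396 Ω.

V_th = 2.01 V, R_th = 396 Ω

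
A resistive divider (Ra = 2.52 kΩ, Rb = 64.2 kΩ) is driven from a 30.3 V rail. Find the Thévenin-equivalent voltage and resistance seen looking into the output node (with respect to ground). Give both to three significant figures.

V_th is the open-circuit tap voltage: 30.3 × 64.2/(2.52 + 64.2) = 29.2 V.
With the supply zeroed, Ra and Rb appear in parallel from the tap: R_th = Ra‖Rb = (2.52 × 64.2)/66.72 = 2.42 kΩ.

V_th = 29.2 V, R_th = 2.42 kΩ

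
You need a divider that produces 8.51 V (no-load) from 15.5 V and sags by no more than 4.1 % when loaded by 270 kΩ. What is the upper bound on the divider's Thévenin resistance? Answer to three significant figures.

R_th ≤ 11.5 kΩ

Loading drop = R_th/(R_th + R_L) ≤ 0.0410, so R_th ≤ R_L · ε/(1−ε) = 270 kΩ × 0.0410/0.9590 = 11.5 kΩ.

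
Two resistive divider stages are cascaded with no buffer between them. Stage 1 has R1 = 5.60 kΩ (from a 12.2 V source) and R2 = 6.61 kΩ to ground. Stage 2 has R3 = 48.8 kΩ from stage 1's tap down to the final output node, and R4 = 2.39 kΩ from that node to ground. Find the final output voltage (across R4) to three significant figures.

Stage 2 presents R3+R4 = 51.19 kΩ as a load on stage 1's tap.
Stage 1's lower leg becomes R2‖(R3+R4) = 5.854 kΩ, so V_mid = 12.2 × 5.854/11.45 = 6.235 V.
Stage 2 is itself unloaded: V_out = V_mid × R4/(R3+R4) = 6.235 × 2.39/51.19 = 0.291 V.

V_out ≈ 0.291 V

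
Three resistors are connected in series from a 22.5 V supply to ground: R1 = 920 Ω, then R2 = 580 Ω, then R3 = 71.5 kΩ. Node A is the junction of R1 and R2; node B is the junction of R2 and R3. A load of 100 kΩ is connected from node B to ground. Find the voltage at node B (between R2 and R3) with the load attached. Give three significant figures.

At node B, R3 is in parallel with the load: R3‖R_L = 41690 Ω.
Below node A the resistance is R2 + (R3‖R_L) = 42270 Ω, so V_A = 22.5 × 42270/43190 = 22.02 V.
Then V_B = V_A × (R3‖R_L)/(R2 + R3‖R_L) = 22.02 × 41690/42270 = 21.7 V.

V ≈ 21.7 V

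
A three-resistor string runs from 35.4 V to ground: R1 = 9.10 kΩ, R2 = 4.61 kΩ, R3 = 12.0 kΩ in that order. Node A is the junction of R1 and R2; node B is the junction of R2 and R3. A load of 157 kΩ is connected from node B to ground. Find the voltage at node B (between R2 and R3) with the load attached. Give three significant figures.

At node B, R3 is in parallel with the load: R3‖R_L = 11.15 kΩ.
Below node A the resistance is R2 + (R3‖R_L) = 15.76 kΩ, so V_A = 35.4 × 15.76/24.86 = 22.44 V.
Then V_B = V_A × (R3‖R_L)/(R2 + R3‖R_L) = 22.44 × 11.15/15.76 = 15.9 V.

V ≈ 15.9 V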